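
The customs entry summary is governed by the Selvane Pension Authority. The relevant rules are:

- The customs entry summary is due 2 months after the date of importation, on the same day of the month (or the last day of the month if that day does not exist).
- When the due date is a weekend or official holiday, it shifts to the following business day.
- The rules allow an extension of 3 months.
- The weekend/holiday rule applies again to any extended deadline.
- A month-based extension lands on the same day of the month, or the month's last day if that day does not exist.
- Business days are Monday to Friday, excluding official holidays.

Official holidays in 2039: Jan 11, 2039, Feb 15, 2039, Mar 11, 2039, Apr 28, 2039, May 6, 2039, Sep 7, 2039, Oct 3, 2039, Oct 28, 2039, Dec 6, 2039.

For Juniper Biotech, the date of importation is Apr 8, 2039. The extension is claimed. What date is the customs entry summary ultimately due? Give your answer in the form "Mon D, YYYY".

Sep 8, 2039

Moving 2 months forward from Apr 8, 2039 on the corresponding day gives Jun 8, 2039.
Jun 8, 2039 falls on a Wednesday, which is a business day, so no adjustment is needed.
Add 3 months to Jun 8, 2039: Sep 8, 2039.
Sep 8, 2039 is a Thursday and not a listed holiday, so it stands.
Deadline: Sep 8, 2039.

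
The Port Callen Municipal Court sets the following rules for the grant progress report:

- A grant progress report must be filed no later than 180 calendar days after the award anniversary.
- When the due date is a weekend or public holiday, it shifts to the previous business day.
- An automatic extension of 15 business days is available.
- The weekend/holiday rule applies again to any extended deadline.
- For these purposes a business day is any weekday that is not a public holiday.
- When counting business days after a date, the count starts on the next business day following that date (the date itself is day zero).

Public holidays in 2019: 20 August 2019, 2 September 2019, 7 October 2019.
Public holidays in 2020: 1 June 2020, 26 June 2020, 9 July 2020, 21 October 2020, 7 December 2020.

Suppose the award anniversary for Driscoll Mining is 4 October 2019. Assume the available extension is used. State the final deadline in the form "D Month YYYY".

From 4 October 2019, 180 calendar days later is 1 April 2020.
1 April 2020 falls on a Wednesday, which is a business day, so no adjustment is needed.
Counting 15 further business days from 1 April 2020 reaches 22 April 2020.
Since 22 April 2020 is a Wednesday and not a holiday, the date is unchanged.
Final deadline: 22 April 2020.

22 April 2020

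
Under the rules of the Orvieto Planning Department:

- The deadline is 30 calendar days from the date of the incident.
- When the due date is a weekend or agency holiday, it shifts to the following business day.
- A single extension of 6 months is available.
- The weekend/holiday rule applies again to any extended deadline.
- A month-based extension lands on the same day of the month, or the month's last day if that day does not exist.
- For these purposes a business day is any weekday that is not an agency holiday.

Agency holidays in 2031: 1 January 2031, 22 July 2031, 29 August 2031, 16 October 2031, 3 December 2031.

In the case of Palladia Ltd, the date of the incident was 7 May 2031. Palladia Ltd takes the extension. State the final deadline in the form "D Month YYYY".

Adding 30 calendar days to 7 May 2031 gives 6 June 2031.
Since 6 June 2031 is a Friday and not a holiday, the date is unchanged.
Applying the 6 months extension: 6 months after 6 June 2031 is 6 December 2031.
Because 6 December 2031 is a Saturday, the deadline becomes 8 December 2031 (Monday).
The final due date is 8 December 2031.

8 December 2031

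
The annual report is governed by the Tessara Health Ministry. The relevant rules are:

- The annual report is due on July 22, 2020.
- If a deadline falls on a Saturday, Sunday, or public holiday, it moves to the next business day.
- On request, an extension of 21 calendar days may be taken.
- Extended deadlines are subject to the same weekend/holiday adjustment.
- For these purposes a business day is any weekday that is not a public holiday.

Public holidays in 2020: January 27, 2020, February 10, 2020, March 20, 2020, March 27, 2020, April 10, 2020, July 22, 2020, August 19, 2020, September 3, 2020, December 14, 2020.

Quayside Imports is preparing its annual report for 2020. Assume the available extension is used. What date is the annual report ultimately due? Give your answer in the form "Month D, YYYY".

August 13, 2020

Start from the fixed due date, July 22, 2020.
July 22, 2020 is a listed holiday, so it moves to the next business day, July 23, 2020 (Thursday).
The 21-calendar-day extension moves the deadline from July 23, 2020 to August 13, 2020.
August 13, 2020 falls on a Thursday, which is a business day, so no adjustment is needed.
Final deadline: August 13, 2020.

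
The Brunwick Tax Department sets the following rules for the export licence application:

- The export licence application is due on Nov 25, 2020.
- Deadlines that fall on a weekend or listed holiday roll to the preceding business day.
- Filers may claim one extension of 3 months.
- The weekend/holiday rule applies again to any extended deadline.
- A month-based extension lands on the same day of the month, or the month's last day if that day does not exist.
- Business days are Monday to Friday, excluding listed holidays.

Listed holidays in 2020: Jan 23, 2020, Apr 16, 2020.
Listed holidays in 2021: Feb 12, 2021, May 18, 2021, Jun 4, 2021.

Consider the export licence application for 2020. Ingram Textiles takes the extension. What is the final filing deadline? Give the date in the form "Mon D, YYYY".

The statutory due date is Nov 25, 2020.
Nov 25, 2020 is a Wednesday and not a listed holiday, so it stands.
Add 3 months to Nov 25, 2020: Feb 25, 2021.
Feb 25, 2021 falls on a Thursday, which is a business day, so no adjustment is needed.
So the filing is due Feb 25, 2021.

Feb 25, 2021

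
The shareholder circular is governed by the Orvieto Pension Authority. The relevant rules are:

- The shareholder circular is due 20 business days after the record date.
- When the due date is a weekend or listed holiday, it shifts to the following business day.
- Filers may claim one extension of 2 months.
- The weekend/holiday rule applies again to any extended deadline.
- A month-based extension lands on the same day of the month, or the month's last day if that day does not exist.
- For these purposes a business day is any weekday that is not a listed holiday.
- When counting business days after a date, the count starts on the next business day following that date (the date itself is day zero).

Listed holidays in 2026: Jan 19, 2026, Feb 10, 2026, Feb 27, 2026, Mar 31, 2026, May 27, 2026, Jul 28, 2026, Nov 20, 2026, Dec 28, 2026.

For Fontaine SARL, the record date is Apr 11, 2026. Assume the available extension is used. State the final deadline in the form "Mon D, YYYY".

Jul 8, 2026

Counting 20 business days after Apr 11, 2026 (skipping weekends and listed holidays) reaches May 8, 2026.
May 8, 2026 (Friday) is already a business day.
Applying the 2 months extension: 2 months after May 8, 2026 is Jul 8, 2026.
Jul 8, 2026 (Wednesday) is already a business day.
The final due date is Jul 8, 2026.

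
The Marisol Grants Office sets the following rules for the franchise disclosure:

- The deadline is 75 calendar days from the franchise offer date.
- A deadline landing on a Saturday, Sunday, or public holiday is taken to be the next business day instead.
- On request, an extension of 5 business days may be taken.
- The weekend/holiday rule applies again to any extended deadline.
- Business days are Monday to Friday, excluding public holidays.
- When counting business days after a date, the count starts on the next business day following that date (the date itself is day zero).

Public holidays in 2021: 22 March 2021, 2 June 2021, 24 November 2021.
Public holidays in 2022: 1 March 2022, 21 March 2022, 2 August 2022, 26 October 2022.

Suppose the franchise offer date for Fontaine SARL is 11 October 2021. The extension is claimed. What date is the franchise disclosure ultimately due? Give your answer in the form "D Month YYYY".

From 11 October 2021, 75 calendar days later is 25 December 2021.
25 December 2021 is a Saturday; the next business day is 27 December 2021 (Monday).
Counting 5 further business days from 27 December 2021 reaches 3 January 2022.
3 January 2022 is a Monday and not a listed holiday, so it stands.
The final due date is 3 January 2022.

3 January 2022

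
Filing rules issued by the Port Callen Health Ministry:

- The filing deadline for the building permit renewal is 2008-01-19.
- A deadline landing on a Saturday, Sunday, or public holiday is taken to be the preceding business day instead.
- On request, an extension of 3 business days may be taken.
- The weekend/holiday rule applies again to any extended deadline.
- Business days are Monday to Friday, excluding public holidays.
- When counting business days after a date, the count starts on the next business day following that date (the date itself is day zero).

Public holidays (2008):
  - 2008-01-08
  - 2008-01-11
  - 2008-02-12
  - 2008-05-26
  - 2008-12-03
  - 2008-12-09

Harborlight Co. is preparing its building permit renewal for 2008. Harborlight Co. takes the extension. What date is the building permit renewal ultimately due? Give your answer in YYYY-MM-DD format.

The statutory due date is 2008-01-19.
2008-01-19 is a Saturday; the preceding business day is 2008-01-18 (Friday).
Applying the 3-business-day extension: 3 business days after 2008-01-18 is 2008-01-23.
2008-01-23 (Wednesday) is already a business day.
So the filing is due 2008-01-23.

2008-01-23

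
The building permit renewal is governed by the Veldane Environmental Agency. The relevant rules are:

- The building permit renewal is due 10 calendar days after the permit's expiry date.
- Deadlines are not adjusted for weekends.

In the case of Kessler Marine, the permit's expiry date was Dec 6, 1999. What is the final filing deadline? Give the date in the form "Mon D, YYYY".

10 calendar days after Dec 6, 1999 is Dec 16, 1999.
Dec 16, 1999 is a Thursday; no weekend or holiday adjustment applies.
Deadline: Dec 16, 1999.

Dec 16, 1999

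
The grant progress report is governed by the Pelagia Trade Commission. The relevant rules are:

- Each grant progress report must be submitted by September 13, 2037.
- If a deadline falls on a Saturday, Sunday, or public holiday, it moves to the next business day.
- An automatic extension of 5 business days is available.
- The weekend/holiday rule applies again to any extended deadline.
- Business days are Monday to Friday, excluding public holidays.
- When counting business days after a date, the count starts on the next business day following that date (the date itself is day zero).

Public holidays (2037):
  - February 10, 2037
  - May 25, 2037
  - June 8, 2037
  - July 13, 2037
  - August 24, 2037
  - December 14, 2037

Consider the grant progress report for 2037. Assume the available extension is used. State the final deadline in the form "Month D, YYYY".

The statutory due date is September 13, 2037.
September 13, 2037 is a Sunday; the next business day is September 14, 2037 (Monday).
Applying the 5-business-day extension: 5 business days after September 14, 2037 is September 21, 2037.
September 21, 2037 (Monday) is already a business day.
Deadline: September 21, 2037.

September 21, 2037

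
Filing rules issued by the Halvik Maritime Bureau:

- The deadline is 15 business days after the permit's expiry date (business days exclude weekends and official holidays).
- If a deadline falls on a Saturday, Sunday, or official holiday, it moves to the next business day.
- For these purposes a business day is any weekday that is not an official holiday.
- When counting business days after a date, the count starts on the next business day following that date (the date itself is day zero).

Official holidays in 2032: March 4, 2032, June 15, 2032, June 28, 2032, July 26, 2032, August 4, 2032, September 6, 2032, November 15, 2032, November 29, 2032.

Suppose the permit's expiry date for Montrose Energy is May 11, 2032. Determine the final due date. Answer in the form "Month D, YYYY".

June 1, 2032

15 business days after May 11, 2032, excluding weekends and holidays, is June 1, 2032.
June 1, 2032 (Tuesday) is already a business day.
Final deadline: June 1, 2032.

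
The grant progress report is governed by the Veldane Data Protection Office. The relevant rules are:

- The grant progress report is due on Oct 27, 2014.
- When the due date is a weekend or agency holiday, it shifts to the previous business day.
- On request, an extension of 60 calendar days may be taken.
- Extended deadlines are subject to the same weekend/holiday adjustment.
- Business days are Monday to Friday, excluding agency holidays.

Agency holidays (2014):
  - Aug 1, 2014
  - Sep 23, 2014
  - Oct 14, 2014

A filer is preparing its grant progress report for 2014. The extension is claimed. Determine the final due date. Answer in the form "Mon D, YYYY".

Start from the fixed due date, Oct 27, 2014.
Oct 27, 2014 is a Monday and not a listed holiday, so it stands.
The 60-calendar-day extension moves the deadline from Oct 27, 2014 to Dec 26, 2014.
Since Dec 26, 2014 is a Friday and not a holiday, the date is unchanged.
Deadline: Dec 26, 2014.

Dec 26, 2014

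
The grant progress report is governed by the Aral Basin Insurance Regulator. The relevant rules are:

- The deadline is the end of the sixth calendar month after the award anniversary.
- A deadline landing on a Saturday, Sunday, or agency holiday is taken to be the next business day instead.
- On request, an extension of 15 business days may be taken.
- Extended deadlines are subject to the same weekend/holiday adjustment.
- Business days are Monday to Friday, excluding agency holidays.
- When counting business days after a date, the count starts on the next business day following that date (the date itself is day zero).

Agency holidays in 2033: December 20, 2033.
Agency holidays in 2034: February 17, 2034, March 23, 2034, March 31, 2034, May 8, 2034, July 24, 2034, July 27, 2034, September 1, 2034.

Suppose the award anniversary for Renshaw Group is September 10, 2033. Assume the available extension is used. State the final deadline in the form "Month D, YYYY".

April 24, 2034

6 months after September 10, 2033 is March 2034; that month ends on March 31, 2034.
March 31, 2034 is a listed holiday; the next business day is April 3, 2034 (Monday).
The 15-business-day extension runs from April 3, 2034 to April 24, 2034.
Since April 24, 2034 is a Monday and not a holiday, the date is unchanged.
The final due date is April 24, 2034.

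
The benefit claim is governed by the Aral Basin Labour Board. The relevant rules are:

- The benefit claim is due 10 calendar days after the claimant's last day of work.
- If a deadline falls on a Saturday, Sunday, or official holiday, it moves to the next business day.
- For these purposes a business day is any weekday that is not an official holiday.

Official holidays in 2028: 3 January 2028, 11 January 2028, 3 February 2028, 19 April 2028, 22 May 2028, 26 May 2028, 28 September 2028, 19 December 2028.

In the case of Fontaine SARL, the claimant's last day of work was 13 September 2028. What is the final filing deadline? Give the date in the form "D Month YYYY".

10 calendar days after 13 September 2028 is 23 September 2028.
Because 23 September 2028 is a Saturday, the deadline becomes 25 September 2028 (Monday).
The final due date is 25 September 2028.

25 September 2028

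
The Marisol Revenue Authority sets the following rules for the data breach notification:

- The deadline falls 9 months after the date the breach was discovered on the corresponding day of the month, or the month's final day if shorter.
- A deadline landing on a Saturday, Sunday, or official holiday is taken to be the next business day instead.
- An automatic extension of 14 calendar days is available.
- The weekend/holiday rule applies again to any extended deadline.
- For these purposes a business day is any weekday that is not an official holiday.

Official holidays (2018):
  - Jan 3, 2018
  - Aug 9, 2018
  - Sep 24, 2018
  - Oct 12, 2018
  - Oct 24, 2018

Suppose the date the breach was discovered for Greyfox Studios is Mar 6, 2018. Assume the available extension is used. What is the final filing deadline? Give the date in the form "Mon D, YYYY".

Dec 20, 2018

9 months from Mar 6, 2018 is Dec 6, 2018.
Since Dec 6, 2018 is a Thursday and not a holiday, the date is unchanged.
The 14-calendar-day extension moves the deadline from Dec 6, 2018 to Dec 20, 2018.
Dec 20, 2018 is a Thursday and not a listed holiday, so it stands.
Final deadline: Dec 20, 2018.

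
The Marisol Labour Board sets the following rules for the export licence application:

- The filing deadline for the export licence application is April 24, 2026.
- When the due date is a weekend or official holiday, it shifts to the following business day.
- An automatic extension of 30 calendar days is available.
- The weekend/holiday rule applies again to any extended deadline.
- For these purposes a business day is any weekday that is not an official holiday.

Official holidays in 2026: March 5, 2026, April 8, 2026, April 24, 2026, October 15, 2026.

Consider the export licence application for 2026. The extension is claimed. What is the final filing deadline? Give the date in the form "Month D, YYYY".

May 27, 2026

Start from the fixed due date, April 24, 2026.
April 24, 2026 is a listed holiday, so it moves to the next business day, April 27, 2026 (Monday).
With the 30-day extension, April 27, 2026 becomes May 27, 2026.
May 27, 2026 falls on a Wednesday, which is a business day, so no adjustment is needed.
So the filing is due May 27, 2026.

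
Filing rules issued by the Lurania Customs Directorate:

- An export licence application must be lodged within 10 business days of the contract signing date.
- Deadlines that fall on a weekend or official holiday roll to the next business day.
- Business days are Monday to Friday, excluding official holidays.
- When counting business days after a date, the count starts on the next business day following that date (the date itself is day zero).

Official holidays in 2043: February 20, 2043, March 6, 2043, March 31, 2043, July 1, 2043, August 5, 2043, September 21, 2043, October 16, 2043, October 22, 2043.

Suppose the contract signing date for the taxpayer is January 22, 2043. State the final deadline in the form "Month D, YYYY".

Starting the day after January 22, 2043 and counting 10 business days lands on February 5, 2043.
February 5, 2043 (Thursday) is already a business day.
The final due date is February 5, 2043.

February 5, 2043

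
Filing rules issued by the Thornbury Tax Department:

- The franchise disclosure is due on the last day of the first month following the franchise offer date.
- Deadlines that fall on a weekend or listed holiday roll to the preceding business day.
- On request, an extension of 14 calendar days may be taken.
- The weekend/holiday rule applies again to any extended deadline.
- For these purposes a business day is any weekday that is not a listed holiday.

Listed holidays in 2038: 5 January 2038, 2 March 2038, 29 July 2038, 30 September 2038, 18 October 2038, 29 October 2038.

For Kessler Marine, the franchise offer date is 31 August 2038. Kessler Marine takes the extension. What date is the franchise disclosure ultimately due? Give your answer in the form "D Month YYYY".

13 October 2038

1 month after 31 August 2038 is September 2038; that month ends on 30 September 2038.
30 September 2038 is a listed holiday, so it moves to the preceding business day, 29 September 2038 (Wednesday).
The 14-calendar-day extension moves the deadline from 29 September 2038 to 13 October 2038.
13 October 2038 (Wednesday) is already a business day.
So the filing is due 13 October 2038.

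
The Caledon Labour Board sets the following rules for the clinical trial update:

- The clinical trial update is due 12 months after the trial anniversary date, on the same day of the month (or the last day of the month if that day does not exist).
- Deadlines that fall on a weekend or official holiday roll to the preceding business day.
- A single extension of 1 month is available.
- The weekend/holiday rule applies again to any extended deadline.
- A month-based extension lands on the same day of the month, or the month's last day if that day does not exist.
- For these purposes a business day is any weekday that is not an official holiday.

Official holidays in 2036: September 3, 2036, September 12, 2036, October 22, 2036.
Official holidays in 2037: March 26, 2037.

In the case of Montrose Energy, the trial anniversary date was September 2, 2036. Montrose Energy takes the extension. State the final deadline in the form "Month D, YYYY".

October 2, 2037

12 months from September 2, 2036 is September 2, 2037.
September 2, 2037 (Wednesday) is already a business day.
Applying the 1 month extension: 1 month after September 2, 2037 is October 2, 2037.
October 2, 2037 is a Friday and not a listed holiday, so it stands.
So the filing is due October 2, 2037.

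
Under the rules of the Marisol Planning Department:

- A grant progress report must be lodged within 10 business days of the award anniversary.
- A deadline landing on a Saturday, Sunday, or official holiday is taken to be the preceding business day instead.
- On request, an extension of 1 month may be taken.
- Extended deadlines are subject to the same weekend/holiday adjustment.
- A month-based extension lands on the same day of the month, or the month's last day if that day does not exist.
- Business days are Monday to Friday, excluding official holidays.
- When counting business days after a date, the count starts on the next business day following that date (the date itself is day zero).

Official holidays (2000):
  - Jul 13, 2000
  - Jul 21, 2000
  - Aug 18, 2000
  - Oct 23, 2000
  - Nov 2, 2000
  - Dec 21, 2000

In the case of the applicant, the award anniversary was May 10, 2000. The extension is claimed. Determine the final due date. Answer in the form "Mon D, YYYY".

Jun 23, 2000

Counting 10 business days after May 10, 2000 (skipping weekends and listed holidays) reaches May 24, 2000.
May 24, 2000 is a Wednesday and not a listed holiday, so it stands.
Applying the 1 month extension: 1 month after May 24, 2000 is Jun 24, 2000.
Because Jun 24, 2000 is a Saturday, the deadline becomes Jun 23, 2000 (Friday).
So the filing is due Jun 23, 2000.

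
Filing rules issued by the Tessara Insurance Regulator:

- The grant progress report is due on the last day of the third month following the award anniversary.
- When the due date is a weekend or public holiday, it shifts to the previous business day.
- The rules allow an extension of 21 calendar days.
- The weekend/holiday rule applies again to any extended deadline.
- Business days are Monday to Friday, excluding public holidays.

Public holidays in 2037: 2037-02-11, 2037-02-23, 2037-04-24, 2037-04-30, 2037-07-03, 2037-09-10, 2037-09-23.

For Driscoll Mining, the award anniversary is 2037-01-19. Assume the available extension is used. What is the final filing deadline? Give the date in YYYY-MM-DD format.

2037-05-20

The third month after 2037-01-19 is April 2037, whose last day is 2037-04-30.
2037-04-30 is a listed holiday, so it moves to the preceding business day, 2037-04-29 (Wednesday).
With the 21-day extension, 2037-04-29 becomes 2037-05-20.
2037-05-20 falls on a Wednesday, which is a business day, so no adjustment is needed.
Deadline: 2037-05-20.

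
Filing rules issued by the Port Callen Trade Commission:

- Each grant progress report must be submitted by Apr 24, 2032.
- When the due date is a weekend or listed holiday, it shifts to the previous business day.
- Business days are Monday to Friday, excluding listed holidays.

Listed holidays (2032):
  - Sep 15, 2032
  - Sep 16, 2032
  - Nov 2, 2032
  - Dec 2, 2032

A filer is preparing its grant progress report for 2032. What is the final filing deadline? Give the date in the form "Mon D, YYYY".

Start from the fixed due date, Apr 24, 2032.
Apr 24, 2032 is a Saturday, so it moves to the preceding business day, Apr 23, 2032 (Friday).
The final due date is Apr 23, 2032.

Apr 23, 2032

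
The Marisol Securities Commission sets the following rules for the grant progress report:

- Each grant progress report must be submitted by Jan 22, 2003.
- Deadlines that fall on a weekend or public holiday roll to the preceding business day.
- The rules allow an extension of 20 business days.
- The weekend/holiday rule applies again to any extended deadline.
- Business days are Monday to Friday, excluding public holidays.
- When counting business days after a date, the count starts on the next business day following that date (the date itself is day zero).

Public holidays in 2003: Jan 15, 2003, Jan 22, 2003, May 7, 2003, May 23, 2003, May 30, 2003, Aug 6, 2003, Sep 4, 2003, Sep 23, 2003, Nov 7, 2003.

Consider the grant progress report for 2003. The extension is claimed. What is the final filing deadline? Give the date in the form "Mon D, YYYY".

The stated deadline is Jan 22, 2003.
Jan 22, 2003 is a listed holiday; the preceding business day is Jan 21, 2003 (Tuesday).
Applying the 20-business-day extension: 20 business days after Jan 21, 2003 is Feb 19, 2003.
Feb 19, 2003 (Wednesday) is already a business day.
The final due date is Feb 19, 2003.

Feb 19, 2003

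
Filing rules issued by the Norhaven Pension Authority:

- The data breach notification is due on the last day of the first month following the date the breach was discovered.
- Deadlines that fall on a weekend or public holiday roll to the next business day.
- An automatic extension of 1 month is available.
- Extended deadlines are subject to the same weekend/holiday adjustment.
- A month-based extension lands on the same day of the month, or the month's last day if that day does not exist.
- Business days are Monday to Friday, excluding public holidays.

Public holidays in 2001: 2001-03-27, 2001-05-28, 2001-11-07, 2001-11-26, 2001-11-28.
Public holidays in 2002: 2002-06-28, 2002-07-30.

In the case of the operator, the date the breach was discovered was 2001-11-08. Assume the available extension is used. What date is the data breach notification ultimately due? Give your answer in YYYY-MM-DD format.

1 month after 2001-11-08 falls in December 2001; the last day of that month is 2001-12-31.
Since 2001-12-31 is a Monday and not a holiday, the date is unchanged.
Add 1 month to 2001-12-31: 2002-01-31.
2002-01-31 is a Thursday and not a listed holiday, so it stands.
The final due date is 2002-01-31.

2002-01-31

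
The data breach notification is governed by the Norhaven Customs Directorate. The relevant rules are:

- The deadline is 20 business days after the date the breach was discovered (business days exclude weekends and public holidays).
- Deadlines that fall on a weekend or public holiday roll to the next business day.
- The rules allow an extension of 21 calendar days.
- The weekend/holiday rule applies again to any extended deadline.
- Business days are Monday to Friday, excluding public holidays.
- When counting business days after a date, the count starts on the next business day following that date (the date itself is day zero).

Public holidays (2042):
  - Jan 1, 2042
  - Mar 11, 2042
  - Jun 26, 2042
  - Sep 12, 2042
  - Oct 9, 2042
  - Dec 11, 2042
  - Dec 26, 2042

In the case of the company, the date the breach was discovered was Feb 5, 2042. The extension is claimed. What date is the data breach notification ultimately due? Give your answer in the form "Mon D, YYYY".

Mar 26, 2042

Counting 20 business days after Feb 5, 2042 (skipping weekends and listed holidays) reaches Mar 5, 2042.
Mar 5, 2042 is a Wednesday and not a listed holiday, so it stands.
Applying the 21-calendar-day extension: Mar 5, 2042 + 21 days = Mar 26, 2042.
Mar 26, 2042 falls on a Wednesday, which is a business day, so no adjustment is needed.
Final deadline: Mar 26, 2042.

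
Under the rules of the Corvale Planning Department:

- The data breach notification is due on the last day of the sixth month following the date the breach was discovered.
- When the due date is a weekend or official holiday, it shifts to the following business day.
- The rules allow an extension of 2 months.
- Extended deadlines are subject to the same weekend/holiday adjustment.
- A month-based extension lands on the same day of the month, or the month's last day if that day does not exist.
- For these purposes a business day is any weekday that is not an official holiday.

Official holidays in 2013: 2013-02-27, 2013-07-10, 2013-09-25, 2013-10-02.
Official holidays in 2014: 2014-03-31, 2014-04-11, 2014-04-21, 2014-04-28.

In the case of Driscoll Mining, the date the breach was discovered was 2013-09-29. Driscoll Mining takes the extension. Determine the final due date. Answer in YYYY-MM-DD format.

2014-06-02

6 months after 2013-09-29 is March 2014; that month ends on 2014-03-31.
2014-03-31 falls on a listed holiday. Rolling to the next business day gives 2014-04-01, a Tuesday.
Applying the 2 months extension: 2 months after 2014-04-01 is 2014-06-01.
Because 2014-06-01 is a Sunday, the deadline becomes 2014-06-02 (Monday).
The final due date is 2014-06-02.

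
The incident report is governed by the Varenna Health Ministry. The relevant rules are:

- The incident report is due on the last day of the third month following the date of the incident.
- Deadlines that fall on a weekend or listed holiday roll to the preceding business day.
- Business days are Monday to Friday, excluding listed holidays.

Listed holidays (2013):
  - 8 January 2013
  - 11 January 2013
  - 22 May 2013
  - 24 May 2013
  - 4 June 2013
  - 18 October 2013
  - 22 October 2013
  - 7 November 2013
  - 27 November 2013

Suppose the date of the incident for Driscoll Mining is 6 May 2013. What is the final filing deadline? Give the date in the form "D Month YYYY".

The third month after 6 May 2013 is August 2013, whose last day is 31 August 2013.
31 August 2013 is a Saturday; the preceding business day is 30 August 2013 (Friday).
So the filing is due 30 August 2013.

30 August 2013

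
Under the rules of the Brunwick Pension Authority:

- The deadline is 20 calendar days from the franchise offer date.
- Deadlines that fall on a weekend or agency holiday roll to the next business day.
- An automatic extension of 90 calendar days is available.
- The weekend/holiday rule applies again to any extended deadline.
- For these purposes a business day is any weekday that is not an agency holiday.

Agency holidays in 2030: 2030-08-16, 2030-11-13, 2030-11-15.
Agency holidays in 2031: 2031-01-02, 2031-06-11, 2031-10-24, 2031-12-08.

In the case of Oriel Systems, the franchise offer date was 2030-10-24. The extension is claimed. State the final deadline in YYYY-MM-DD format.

2031-02-12

20 calendar days after 2030-10-24 is 2030-11-13.
2030-11-13 falls on a listed holiday. Rolling to the next business day gives 2030-11-14, a Thursday.
Add the 90 calendar-day extension to 2030-11-14: 2031-02-12.
2031-02-12 is a Wednesday and not a listed holiday, so it stands.
Final deadline: 2031-02-12.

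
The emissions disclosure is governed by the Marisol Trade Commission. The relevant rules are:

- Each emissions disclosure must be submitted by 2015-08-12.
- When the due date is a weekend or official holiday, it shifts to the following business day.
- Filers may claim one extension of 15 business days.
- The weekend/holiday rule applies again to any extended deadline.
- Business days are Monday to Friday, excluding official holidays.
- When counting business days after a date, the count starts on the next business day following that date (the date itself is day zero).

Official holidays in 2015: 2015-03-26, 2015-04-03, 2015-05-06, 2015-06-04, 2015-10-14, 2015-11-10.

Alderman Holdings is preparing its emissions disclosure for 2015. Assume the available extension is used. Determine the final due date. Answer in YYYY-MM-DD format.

The stated deadline is 2015-08-12.
2015-08-12 is a Wednesday and not a listed holiday, so it stands.
The 15-business-day extension runs from 2015-08-12 to 2015-09-02.
2015-09-02 (Wednesday) is already a business day.
Final deadline: 2015-09-02.

2015-09-02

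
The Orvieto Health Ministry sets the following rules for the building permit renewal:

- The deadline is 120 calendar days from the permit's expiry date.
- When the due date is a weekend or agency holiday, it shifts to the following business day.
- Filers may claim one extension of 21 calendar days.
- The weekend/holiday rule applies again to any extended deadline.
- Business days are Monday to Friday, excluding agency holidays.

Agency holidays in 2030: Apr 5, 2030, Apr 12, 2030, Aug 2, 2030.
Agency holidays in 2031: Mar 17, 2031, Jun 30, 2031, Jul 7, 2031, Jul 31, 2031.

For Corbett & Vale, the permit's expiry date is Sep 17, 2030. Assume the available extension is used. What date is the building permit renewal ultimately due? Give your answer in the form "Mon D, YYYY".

Feb 5, 2031

Adding 120 calendar days to Sep 17, 2030 gives Jan 15, 2031.
Since Jan 15, 2031 is a Wednesday and not a holiday, the date is unchanged.
The 21-calendar-day extension moves the deadline from Jan 15, 2031 to Feb 5, 2031.
Feb 5, 2031 is a Wednesday and not a listed holiday, so it stands.
Final deadline: Feb 5, 2031.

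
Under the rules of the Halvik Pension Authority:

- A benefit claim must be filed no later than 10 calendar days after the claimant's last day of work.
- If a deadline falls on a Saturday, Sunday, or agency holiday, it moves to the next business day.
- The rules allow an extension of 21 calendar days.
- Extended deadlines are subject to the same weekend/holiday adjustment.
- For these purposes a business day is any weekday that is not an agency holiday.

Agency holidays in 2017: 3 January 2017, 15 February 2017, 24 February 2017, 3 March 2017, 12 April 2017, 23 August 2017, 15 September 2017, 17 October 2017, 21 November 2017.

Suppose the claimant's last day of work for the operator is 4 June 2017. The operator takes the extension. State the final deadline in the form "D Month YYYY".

Trigger date 4 June 2017 + 10 calendar days = 14 June 2017.
14 June 2017 is a Wednesday and not a listed holiday, so it stands.
The 21-calendar-day extension moves the deadline from 14 June 2017 to 5 July 2017.
5 July 2017 (Wednesday) is already a business day.
So the filing is due 5 July 2017.

5 July 2017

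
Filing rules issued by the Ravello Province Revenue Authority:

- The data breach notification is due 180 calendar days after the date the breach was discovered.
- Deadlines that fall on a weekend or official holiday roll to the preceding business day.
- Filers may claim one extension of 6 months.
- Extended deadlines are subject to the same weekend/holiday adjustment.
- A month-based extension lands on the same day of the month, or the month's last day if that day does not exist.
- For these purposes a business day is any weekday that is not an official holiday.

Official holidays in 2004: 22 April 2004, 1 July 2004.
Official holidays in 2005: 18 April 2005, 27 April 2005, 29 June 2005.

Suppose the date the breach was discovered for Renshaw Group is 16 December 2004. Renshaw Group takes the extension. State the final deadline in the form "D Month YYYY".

14 December 2005

Trigger date 16 December 2004 + 180 calendar days = 14 June 2005.
14 June 2005 is a Tuesday and not a listed holiday, so it stands.
The 6 months extension carries 14 June 2005 to 14 December 2005.
Since 14 December 2005 is a Wednesday and not a holiday, the date is unchanged.
The final due date is 14 December 2005.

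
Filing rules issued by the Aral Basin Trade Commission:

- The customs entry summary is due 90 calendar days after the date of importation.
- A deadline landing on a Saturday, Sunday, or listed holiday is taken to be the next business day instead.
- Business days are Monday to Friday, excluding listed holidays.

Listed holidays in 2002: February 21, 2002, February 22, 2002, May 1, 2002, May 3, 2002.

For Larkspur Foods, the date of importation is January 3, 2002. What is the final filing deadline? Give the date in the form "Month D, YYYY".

April 3, 2002

90 calendar days after January 3, 2002 is April 3, 2002.
April 3, 2002 falls on a Wednesday, which is a business day, so no adjustment is needed.
The final due date is April 3, 2002.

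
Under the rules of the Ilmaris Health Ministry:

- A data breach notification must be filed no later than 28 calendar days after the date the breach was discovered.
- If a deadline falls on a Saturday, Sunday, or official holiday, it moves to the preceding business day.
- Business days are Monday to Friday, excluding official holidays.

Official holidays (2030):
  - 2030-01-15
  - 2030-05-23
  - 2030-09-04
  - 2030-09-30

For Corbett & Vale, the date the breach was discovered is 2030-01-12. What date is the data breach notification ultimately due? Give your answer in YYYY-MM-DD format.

Adding 28 calendar days to 2030-01-12 gives 2030-02-09.
2030-02-09 falls on a Saturday. Rolling to the preceding business day gives 2030-02-08, a Friday.
Deadline: 2030-02-08.

2030-02-08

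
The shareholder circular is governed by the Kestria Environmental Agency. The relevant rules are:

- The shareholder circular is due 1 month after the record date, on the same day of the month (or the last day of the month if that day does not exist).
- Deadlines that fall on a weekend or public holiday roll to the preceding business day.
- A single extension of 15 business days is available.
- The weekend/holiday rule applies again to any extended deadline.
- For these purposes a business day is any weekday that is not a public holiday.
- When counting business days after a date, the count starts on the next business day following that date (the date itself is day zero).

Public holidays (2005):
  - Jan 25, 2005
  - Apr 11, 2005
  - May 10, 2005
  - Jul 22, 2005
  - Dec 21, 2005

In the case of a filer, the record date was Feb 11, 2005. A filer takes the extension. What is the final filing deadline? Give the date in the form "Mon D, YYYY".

Apr 1, 2005

1 month from Feb 11, 2005 is Mar 11, 2005.
Mar 11, 2005 (Friday) is already a business day.
The 15-business-day extension runs from Mar 11, 2005 to Apr 1, 2005.
Apr 1, 2005 is a Friday and not a listed holiday, so it stands.
Deadline: Apr 1, 2005.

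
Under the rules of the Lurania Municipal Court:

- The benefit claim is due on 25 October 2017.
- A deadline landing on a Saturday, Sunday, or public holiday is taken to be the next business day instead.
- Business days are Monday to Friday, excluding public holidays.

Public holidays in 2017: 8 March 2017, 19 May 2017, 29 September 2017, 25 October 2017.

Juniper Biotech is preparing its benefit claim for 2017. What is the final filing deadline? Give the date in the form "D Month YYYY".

Start from the fixed due date, 25 October 2017.
Because 25 October 2017 is a listed holiday, the deadline becomes 26 October 2017 (Thursday).
Deadline: 26 October 2017.

26 October 2017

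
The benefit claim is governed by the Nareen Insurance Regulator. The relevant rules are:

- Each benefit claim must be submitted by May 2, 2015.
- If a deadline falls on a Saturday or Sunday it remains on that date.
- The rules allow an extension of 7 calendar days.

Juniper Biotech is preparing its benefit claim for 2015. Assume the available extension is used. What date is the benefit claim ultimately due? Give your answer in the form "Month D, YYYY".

The statutory due date is May 2, 2015.
May 2, 2015 is a Saturday; no weekend or holiday adjustment applies.
Add the 7 calendar-day extension to May 2, 2015: May 9, 2015.
May 9, 2015 falls on a Saturday. The rules make no weekend/holiday allowance, so it remains May 9, 2015.
Deadline: May 9, 2015.

May 9, 2015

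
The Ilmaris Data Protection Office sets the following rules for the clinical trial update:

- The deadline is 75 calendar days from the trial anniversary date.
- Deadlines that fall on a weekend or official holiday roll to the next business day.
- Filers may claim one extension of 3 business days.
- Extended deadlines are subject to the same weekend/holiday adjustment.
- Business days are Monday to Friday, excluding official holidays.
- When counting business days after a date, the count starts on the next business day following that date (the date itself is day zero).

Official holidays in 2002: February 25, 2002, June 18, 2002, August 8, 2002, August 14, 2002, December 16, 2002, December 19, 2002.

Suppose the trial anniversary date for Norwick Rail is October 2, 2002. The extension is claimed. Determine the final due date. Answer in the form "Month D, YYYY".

December 23, 2002

From October 2, 2002, 75 calendar days later is December 16, 2002.
December 16, 2002 is a listed holiday, so it moves to the next business day, December 17, 2002 (Tuesday).
Counting 3 further business days from December 17, 2002 reaches December 23, 2002.
Since December 23, 2002 is a Monday and not a holiday, the date is unchanged.
The final due date is December 23, 2002.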